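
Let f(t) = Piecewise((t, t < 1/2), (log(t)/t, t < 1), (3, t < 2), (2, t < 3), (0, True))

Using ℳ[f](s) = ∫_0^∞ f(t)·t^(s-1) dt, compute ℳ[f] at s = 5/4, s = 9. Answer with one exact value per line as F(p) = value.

F(5/4) = 2**(3/4)*(-828*2**(1/4) + 72*sqrt(2) + 180*log(2) + 216*6**(1/4) + 725)/90
F(9) = log(2)/2048 + 3266548597/737280

f breaks at 1/2, 1, 2 into 4 integrals to sum
[0, 1/2) adds the kernel integral of t
∫ log(t)/t·t^(s-1) over [1/2, 1)
for t in [1, 2): the term is ∫ 3·t^(s-1)
segment 2 to 3 holds 2; add its integral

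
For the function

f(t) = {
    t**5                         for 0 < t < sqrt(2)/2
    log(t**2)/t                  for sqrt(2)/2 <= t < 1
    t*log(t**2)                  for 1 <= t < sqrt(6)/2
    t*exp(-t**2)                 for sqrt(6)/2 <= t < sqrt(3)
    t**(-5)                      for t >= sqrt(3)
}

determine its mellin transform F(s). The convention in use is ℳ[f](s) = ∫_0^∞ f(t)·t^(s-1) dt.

strip the shared t-power: t**4 on [0, sqrt(2)/2); log(t**2)/t**2 on [sqrt(2)/2, 1); log(t**2) on [1, sqrt(6)/2); …
the power substitution comes off first: t**2 on [0, 1/2); log(t)/t on [1/2, 1); log(t) on [1, 3/2); …
along the cuts sqrt(2)/2, 1, sqrt(6)/2, sqrt(3), ℳ[f](s) splits into 5 integrals
[0, sqrt(2)/2) adds the kernel integral of t**5
segment sqrt(2)/2 to 1 holds log(t**2)/t; add its integral
on [1, sqrt(6)/2): add ∫ t*log(t**2)·t^(s-1) dt
on [sqrt(6)/2, sqrt(3)): add ∫ t*exp(-t**2)·t^(s-1) dt
over [sqrt(3), ∞), the kernel integral of t**(-5) enters the sum

2**(-s/2 - 1/2)*(27*2**(s/2 + 1/2)*(-s + (s + 1)**2/4)*(s/2 - 5/2)*(s/2 + 5/2)*(s + 1)**2*uppergamma(s/2 + 1/2, 3/2) - 27*2**(s/2 + 1/2)*(-s + (s + 1)**2/4)*(s/2 - 5/2)*(s/2 + 5/2)*(s + 1)**2*uppergamma(s/2 + 1/2, 3) + 108*2**(s/2 + 1/2)*(-s + (s + 1)**2/4)*(s/2 - 5/2)*(s/2 + 5/2) - 27*2**(s/2 + 1/2)*(s/2 - 5/2)*(s/2 + 5/2)*(s + 1)**2 - 54*3**(s/2 + 1/2)*(-s + (s + 1)**2/4)*(s/2 - 5/2)*(s/2 + 5/2)*(s + 1)*log(2) + 54*3**(s/2 + 1/2)*(-s + (s + 1)**2/4)*(s/2 - 5/2)*(s/2 + 5/2)*(s + 1)*log(3) - 108*3**(s/2 + 1/2)*(-s + (s + 1)**2/4)*(s/2 - 5/2)*(s/2 + 5/2) - 6**(s/2 + 1/2)*(-s + (s + 1)**2/4)*(s/2 + 5/2)*(s + 1)**2 + 27*(-s + (s + 1)**2/4)*(s/2 - 5/2)*(s + 1)**2/4 + 27*(s/2 - 5/2)*(s/2 + 5/2)*(s + 1)**3*log(2) - 54*(s/2 - 5/2)*(s/2 + 5/2)*(s + 1)**2*log(2) + 54*(s/2 - 5/2)*(s/2 + 5/2)*(s + 1)**2)/(54*(-s + (s + 1)**2/4)*(s/2 - 5/2)*(s/2 + 5/2)*(s + 1)**2)
  -5 < Re(s) < 5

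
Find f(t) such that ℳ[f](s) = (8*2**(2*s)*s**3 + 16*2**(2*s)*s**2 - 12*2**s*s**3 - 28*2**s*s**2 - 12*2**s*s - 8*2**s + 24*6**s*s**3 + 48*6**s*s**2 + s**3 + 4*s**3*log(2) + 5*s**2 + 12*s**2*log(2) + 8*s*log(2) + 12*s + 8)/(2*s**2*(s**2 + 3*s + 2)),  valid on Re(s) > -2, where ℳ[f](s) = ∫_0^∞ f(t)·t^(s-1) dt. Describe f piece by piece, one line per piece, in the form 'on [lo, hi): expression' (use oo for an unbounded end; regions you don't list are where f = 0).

on [0, 1): t**2/2
on [1, 2): 2*log(t/2)
on [2, 4): 3*t
on [4, 6): 2*t

back out the shared t-power: t/2 on [0, 1); 2*log(t/2)/t on [1, 2); 3 on [2, 4); …
remove the common scale on t first: t on [0, 1/2); log(t)/t on [1/2, 1); 3 on [1, 2); …
the 4 pieces separated at 1, 2, 4 each add one integral
[0, 1) adds the kernel integral of t**2/2
on [1, 2): add ∫ 2*log(t/2)·t^(s-1) dt
the [2, 4) slice contributes ∫ 3*t·t^(s-1) dt
between 4 and 6 the integrand is 2*t·t^(s-1)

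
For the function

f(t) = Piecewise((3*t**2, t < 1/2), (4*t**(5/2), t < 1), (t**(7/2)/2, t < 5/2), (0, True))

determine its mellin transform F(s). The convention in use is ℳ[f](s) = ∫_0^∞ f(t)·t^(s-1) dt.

(-8*2**(-s - 5/2)*(s + 2)*(2*s + 7) + 3*2**(-s - 2)*(2*s + 5)*(2*s + 7) + (5/2)**(s + 7/2)*(s + 2)*(2*s + 5) - (s + 2)*(2*s + 5) + 8*(s + 2)*(2*s + 7))/((s + 2)*(2*s + 5)*(2*s + 7))
  Re(s) > -2

linearity at 1/2, 1 turns ℳ[f](s) into 3 summed integrals
∫ 3*t**2·t^(s-1) over [0, 1/2)
the [1/2, 1) slice contributes ∫ 4*t**(5/2)·t^(s-1) dt
piece [1, 5/2): integrate t**(7/2)/2 against the kernel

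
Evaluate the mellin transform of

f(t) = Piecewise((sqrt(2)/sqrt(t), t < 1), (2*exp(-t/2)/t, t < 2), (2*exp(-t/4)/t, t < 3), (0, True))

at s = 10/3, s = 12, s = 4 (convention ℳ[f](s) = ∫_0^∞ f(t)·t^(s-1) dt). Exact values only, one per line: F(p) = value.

remove the common scale on t first: 1/sqrt(t) on [0, 1/2); exp(-t)/t on [1/2, 1); exp(-t/2)/t on [1, 3/2)
remove the shared t-power first: sqrt(t) on [0, 1/2); exp(-t) on [1/2, 1); exp(-t/2) on [1, 3/2)
treat the 3 regions marked off by 1, 2 separately and sum
on [0, 1): add ∫ sqrt(2)/sqrt(t)·t^(s-1) dt
[1, 2) adds the kernel integral of 2*exp(-t/2)/t
on [2, 3) integrate f = 2*exp(-t/4)/t against the kernel

F(10/3) = -32*2**(2/3)*uppergamma(7/3, 3/4) - 8*2**(1/3)*uppergamma(7/3, 1) + 6*sqrt(2)/17 + 8*2**(1/3)*uppergamma(7/3, 1/2) + 32*2**(2/3)*uppergamma(7/3, 1/2)
F(12) = -64442709835272*exp(-3/4) - 40403357696*exp(-1) + 2*sqrt(2)/23 + 50212538784756*exp(-1/2)
F(4) = -520*exp(-3/4) - 80*exp(-1) + 2*sqrt(2)/7 + 468*exp(-1/2)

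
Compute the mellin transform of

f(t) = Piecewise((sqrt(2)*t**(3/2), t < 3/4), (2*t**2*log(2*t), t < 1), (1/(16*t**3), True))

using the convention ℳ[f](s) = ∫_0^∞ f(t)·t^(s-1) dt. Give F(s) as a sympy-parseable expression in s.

peel off the shared t-power: sqrt(2)*sqrt(t) on [0, 3/4); 2*t*log(2*t) on [3/4, 1); 1/(16*t**4) on [1, ∞)
the common scale on t comes off first: sqrt(t) on [0, 3/2); t*log(t) on [3/2, 2); t**(-4) on [2, ∞)
treat the 3 regions marked off by 3/4, 1 separately and sum
∫ over [0, 3/4) of sqrt(2)*t**(3/2)·t^(s-1) joins the sum
segment [3/4, 1) carries 2*t**2*log(2*t); integrate it
for t in [1, ∞): the term is ∫ 1/(16*t**3)·t^(s-1)

(-32*2**(2*s)*(s - 3)*(2*s + 3) + 3**s*(s - 3)*(s + 1)*(2*s + 3)*(-18*log(3) + 18*log(2)) + 3**s*(s - 3)*(2*s + 3)*(-18*log(3) + 18*log(2)) + 18*3**s*(s - 3)*(2*s + 3) + 12*3**s*sqrt(6)*(s - 3)*(2*s + (s + 1)**2 + 3) + 32*4**s*(s - 3)*(s + 1)*(2*s + 3)*log(2) + 32*4**s*(s - 3)*(2*s + 3)*log(2) - 4**s*(2*s + 3)*(2*s + (s + 1)**2 + 3))/(16*2**(2*s)*(s - 3)*(2*s + 3)*(2*s + (s + 1)**2 + 3))
  -3/2 < Re(s) < 3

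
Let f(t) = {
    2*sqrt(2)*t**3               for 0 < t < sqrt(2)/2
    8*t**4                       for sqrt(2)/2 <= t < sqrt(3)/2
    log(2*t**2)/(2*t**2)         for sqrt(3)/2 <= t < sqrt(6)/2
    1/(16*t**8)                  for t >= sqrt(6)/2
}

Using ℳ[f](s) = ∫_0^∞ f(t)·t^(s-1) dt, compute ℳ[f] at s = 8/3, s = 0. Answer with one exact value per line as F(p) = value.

invert the power substitution to get 2*sqrt(2)*t**(3/2) on [0, 1/2); 8*t**2 on [1/2, 3/4); log(2*t)/(2*t) on [3/4, 3/2); …
remove the common scale on t first: t**(3/2) on [0, 1); 2*t**2 on [1, 3/2); log(t)/t on [3/2, 3); …
cuts at sqrt(2)/2, sqrt(3)/2, sqrt(6)/2: linearity sums the 4 kernel integrals
piece [0, sqrt(2)/2): integrate 2*sqrt(2)*t**3 against the kernel
segment sqrt(2)/2 to sqrt(3)/2 holds 8*t**4; add its integral
∫ over [sqrt(3)/2, sqrt(6)/2) of log(2*t**2)/(2*t**2)·t^(s-1) joins the sum
the [sqrt(6)/2, ∞) slice contributes ∫ 1/(16*t**8)·t^(s-1) dt

F(8/3) = -647*12**(1/3)/576 - 3*6**(1/3)*log(3)/8 - 21*2**(2/3)/680 + 3*6**(1/3)*log(2)/8 + 3*12**(1/3)*log(3)/8 + 441*6**(1/3)/320
F(0) = -log(2)/3 + log(3)/6 + 365/324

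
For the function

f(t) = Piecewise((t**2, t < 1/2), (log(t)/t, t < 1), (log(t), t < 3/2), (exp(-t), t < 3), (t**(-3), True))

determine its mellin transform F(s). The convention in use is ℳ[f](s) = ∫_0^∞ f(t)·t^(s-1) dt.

slice at 1/2, 1, 3/2, 3, transform all 5 pieces, and sum them
piece [0, 1/2): integrate t**2 against the kernel
piece [1/2, 1): integrate log(t)/t against the kernel
on [1, 3/2) integrate f = log(t) against the kernel
piece [3/2, 3): integrate exp(-t) against the kernel
on [3, ∞): add ∫ t**(-3)·t^(s-1) dt

(108*2**s*s**2*(s - 3)*(s + 2)*(s**2 - 2*s + 1)*uppergamma(s, 3/2) - 108*2**s*s**2*(s - 3)*(s + 2)*(s**2 - 2*s + 1)*uppergamma(s, 3) - 108*2**s*s**2*(s - 3)*(s + 2) + 108*2**s*(s - 3)*(s + 2)*(s**2 - 2*s + 1) - 108*3**s*s*(s - 3)*(s + 2)*(s**2 - 2*s + 1)*log(2) + 108*3**s*s*(s - 3)*(s + 2)*(s**2 - 2*s + 1)*log(3) - 108*3**s*(s - 3)*(s + 2)*(s**2 - 2*s + 1) - 4*6**s*s**2*(s + 2)*(s**2 - 2*s + 1) + 216*s**3*(s - 3)*(s + 2)*log(2) - 216*s**2*(s - 3)*(s + 2)*log(2) + 216*s**2*(s - 3)*(s + 2) + 27*s**2*(s - 3)*(s**2 - 2*s + 1))/(108*2**s*s**2*(s - 3)*(s + 2)*(s**2 - 2*s + 1))
  -2 < Re(s) < 3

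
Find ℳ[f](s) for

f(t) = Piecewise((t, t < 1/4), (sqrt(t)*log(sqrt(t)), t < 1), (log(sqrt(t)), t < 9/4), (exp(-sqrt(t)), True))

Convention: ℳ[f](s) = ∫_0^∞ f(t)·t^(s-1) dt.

strip the power substitution: t**2 on [0, 1/2); t*log(t) on [1/2, 1); log(t) on [1, 3/2); …
linearity at 1/4, 1, 9/4 turns ℳ[f](s) into 4 summed integrals
between 0 and 1/4 the integrand is t·t^(s-1)
on [1/4, 1): add ∫ sqrt(t)*log(sqrt(t))·t^(s-1) dt
segment [1, 9/4) carries log(sqrt(t)); integrate it
between 9/4 and ∞ the integrand is exp(-sqrt(t))·t^(s-1)

(8*2**(2*s)*s**2*(s + 1)*(4*s**2 + 4*s + 1)*uppergamma(2*s, 3/2) - 8*2**(2*s)*s**2*(s + 1) + 2*2**(2*s)*(s + 1)*(4*s**2 + 4*s + 1) + 9**s*s*(s + 1)*(-4*log(2) + 4*log(3))*(4*s**2 + 4*s + 1) - 2*9**s*(s + 1)*(4*s**2 + 4*s + 1) + 8*s**3*(s + 1)*log(2) + 4*s**2*(s + 1)*log(2) + 4*s**2*(s + 1) + s**2*(4*s**2 + 4*s + 1))/(4*2**(2*s)*s**2*(s + 1)*(4*s**2 + 4*s + 1))
  Re(s) > -1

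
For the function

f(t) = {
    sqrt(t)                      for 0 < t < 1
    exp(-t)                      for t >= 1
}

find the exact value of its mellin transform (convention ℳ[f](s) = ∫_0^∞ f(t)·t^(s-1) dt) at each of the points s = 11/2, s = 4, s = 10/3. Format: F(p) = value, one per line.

F(11/2) = (E*(16 + 2835*sqrt(pi)*erfc(1)) + 11490)*exp(-1)/96
F(4) = 2/9 + 16*exp(-1)
F(10/3) = 6/23 + uppergamma(10/3, 1)

along the cuts 1, ℳ[f](s) splits into 2 integrals
between 0 and 1 the integrand is sqrt(t)·t^(s-1)
on [1, ∞): add ∫ exp(-t)·t^(s-1) dt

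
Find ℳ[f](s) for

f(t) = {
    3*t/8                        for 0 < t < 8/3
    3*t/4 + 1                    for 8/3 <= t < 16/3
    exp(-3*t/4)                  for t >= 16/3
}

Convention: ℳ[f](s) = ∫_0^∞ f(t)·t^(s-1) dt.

undo the common scale on t: 3*t/4 on [0, 4/3); 3*t/2 + 1 on [4/3, 8/3); exp(-3*t/2) on [8/3, ∞)
undo the common scale on t: 3*t/2 on [0, 2/3); 3*t + 1 on [2/3, 4/3); exp(-3*t) on [4/3, ∞)
peel off the common scale on t: t on [0, 1); 2*t + 1 on [1, 2); exp(-2*t) on [2, ∞)
linearity at 8/3, 16/3 turns ℳ[f](s) into 3 summed integrals
∫ 3*t/8·t^(s-1) over [0, 8/3)
for t in [8/3, 16/3): the term is ∫ (3*t/4 + 1)·t^(s-1)
for t in [16/3, ∞): the term is ∫ exp(-3*t/4)·t^(s-1)

2**(2*s)*(2**s*s*(s + 1)*uppergamma(s, 4) - 2*4**s*s - 4**s + 5*8**s*s + 8**s)/(6**s*s*(s + 1))
  Re(s) > -1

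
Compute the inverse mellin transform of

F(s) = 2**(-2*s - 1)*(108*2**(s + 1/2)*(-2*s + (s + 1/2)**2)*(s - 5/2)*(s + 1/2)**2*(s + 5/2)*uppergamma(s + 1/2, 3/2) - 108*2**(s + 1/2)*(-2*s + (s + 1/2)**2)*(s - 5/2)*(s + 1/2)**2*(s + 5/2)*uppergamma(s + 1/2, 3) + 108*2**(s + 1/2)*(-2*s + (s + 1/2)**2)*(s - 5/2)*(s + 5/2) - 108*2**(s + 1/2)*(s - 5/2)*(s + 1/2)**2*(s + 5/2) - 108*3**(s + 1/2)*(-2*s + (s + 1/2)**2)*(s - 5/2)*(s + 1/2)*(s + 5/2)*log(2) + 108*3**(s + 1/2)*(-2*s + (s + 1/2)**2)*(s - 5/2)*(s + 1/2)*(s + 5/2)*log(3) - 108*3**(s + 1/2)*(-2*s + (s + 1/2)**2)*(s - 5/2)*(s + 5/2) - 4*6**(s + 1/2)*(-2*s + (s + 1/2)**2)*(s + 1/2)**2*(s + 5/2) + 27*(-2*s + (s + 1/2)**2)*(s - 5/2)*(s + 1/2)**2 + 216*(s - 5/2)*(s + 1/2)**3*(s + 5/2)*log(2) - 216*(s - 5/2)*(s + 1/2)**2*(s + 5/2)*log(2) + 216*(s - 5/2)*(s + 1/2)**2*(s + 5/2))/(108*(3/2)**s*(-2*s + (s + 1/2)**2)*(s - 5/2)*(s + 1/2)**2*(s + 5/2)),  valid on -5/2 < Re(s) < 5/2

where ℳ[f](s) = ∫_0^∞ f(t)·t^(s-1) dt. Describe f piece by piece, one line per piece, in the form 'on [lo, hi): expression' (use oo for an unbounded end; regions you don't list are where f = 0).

on [0, 1/6): 9*sqrt(6)*t**(5/2)/2
on [1/6, 1/3): sqrt(6)*log(3*t)/(6*sqrt(t))
on [1/3, 1/2): sqrt(6)*sqrt(t)*log(3*t)/2
on [1/2, 1): sqrt(6)*sqrt(t)*exp(-3*t)/2
on [1, oo): sqrt(6)/(54*t**(5/2))

invert the common scale on t to get 4*t**(5/2) on [0, 1/4); log(2*t)/(2*sqrt(t)) on [1/4, 1/2); sqrt(t)*log(2*t) on [1/2, 3/4); …
back out the shared t-power: 4*t**2 on [0, 1/4); log(2*t)/(2*t) on [1/4, 1/2); log(2*t) on [1/2, 3/4); …
strip the common scale on t: t**2 on [0, 1/2); log(t)/t on [1/2, 1); log(t) on [1, 3/2); …
treat the 5 regions marked off by 1/6, 1/3, 1/2, 1 separately and sum
the [0, 1/6) slice contributes ∫ 9*sqrt(6)*t**(5/2)/2·t^(s-1) dt
on [1/6, 1/3) integrate f = sqrt(6)*log(3*t)/(6*sqrt(t)) against the kernel
between 1/3 and 1/2 the integrand is sqrt(6)*sqrt(t)*log(3*t)/2·t^(s-1)
∫ sqrt(6)*sqrt(t)*exp(-3*t)/2·t^(s-1) over [1/2, 1)
the [1, ∞) slice contributes ∫ sqrt(6)/(54*t**(5/2))·t^(s-1) dt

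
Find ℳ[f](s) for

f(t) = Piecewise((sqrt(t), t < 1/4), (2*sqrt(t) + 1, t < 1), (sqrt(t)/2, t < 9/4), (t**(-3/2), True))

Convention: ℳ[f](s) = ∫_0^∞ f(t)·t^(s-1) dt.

undo the power substitution: t on [0, 1/2); 2*t + 1 on [1/2, 1); t/2 on [1, 3/2); …
linearity at 1/4, 1, 9/4 turns ℳ[f](s) into 4 summed integrals
over [0, 1/4), the kernel integral of sqrt(t) enters the sum
piece [1/4, 1): integrate (2*sqrt(t) + 1) against the kernel
∫ over [1, 9/4) of sqrt(t)/2·t^(s-1) joins the sum
on [9/4, ∞): add ∫ t**(-3/2)·t^(s-1) dt

(270*2**(2*s)*s*(2*s - 3) + 54*2**(2*s)*(2*s - 3) + 81*3**(2*s)*s*(2*s - 3) - 32*9**s*s*(2*s + 1) - 162*s*(2*s - 3) - 108*s + 162)/(54*2**(2*s)*s*(2*s - 3)*(2*s + 1))
  -1/2 < Re(s) < 3/2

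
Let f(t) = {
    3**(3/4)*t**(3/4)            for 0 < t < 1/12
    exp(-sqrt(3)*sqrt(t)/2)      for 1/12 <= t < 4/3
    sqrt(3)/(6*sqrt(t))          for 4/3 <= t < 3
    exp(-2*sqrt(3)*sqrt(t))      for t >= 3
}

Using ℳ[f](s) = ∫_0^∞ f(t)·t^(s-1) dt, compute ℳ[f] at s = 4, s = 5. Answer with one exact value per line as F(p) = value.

F(4) = -7014400*exp(-1)/81 + sqrt(2)/393984 + 10505*exp(-6)/72 + 2059/567 + 106028861*exp(-1/4)/2592
F(5) = -2020167680*exp(-1)/243 + sqrt(2)/5723136 + 12935*exp(-6)/12 + 19171/2187 + 122145247909*exp(-1/4)/31104

undo the common scale on t: 2**(3/4)*t**(3/4) on [0, 1/8); exp(-sqrt(2)*sqrt(t)/2) on [1/8, 2); sqrt(2)/(4*sqrt(t)) on [2, 9/2); …
strip the common scale on t: t**(3/4) on [0, 1/4); exp(-sqrt(t)/2) on [1/4, 4); 1/(2*sqrt(t)) on [4, 9); …
remove the power substitution first: t**(3/2) on [0, 1/2); exp(-t/2) on [1/2, 2); 1/(2*t) on [2, 3); …
breakpoints 1/12, 4/3, 3: one integral from each of the 4 segments
piece [0, 1/12): integrate 3**(3/4)*t**(3/4) against the kernel
for t in [1/12, 4/3): the term is ∫ exp(-sqrt(3)*sqrt(t)/2)·t^(s-1)
over [4/3, 3), the kernel integral of sqrt(3)/(6*sqrt(t)) enters the sum
over [3, ∞), the kernel integral of exp(-2*sqrt(3)*sqrt(t)) enters the sum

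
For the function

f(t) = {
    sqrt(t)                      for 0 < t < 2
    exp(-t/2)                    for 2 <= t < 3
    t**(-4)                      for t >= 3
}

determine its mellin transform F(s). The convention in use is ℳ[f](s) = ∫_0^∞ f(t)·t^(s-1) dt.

(2**s*(s - 4)*(2*s + 1)*uppergamma(s, 1) - 2**s*(s - 4)*(2*s + 1)*uppergamma(s, 3/2) + 2*2**(s + 1/2)*(s - 4) - 3**s*(2*s + 1)/81)/((s - 4)*(2*s + 1))
  -1/2 < Re(s) < 4

slice at 2, 3, transform all 3 pieces, and sum them
on [0, 2): add ∫ sqrt(t)·t^(s-1) dt
∫ over [2, 3) of exp(-t/2)·t^(s-1) joins the sum
the [3, ∞) slice contributes ∫ t**(-4)·t^(s-1) dt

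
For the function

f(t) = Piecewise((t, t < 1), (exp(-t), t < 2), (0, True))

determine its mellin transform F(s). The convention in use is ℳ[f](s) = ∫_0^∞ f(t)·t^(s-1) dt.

((s + 1)*uppergamma(s, 1) - (s + 1)*uppergamma(s, 2) + 1)/(s + 1)
  Re(s) > -1

cuts at 1: linearity sums the 2 kernel integrals
on [0, 1): add ∫ t·t^(s-1) dt
piece [1, 2): integrate exp(-t) against the kernel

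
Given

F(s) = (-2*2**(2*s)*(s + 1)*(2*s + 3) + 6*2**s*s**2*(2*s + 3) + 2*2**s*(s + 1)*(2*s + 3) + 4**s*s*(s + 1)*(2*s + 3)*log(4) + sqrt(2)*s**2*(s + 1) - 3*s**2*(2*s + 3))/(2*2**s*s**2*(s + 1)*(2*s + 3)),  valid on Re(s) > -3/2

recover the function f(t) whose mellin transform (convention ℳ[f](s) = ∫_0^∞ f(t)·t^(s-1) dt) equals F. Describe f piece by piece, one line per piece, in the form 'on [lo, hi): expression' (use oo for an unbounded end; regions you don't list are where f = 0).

on [0, 1/2): t**(3/2)
on [1/2, 1): 3*t
on [1, 2): log(t)

summing 3 kernel integrals split by 1/2, 1 yields ℳ[f](s)
between 0 and 1/2 the integrand is t**(3/2)·t^(s-1)
on [1/2, 1) integrate f = 3*t against the kernel
∫ log(t)·t^(s-1) over [1, 2)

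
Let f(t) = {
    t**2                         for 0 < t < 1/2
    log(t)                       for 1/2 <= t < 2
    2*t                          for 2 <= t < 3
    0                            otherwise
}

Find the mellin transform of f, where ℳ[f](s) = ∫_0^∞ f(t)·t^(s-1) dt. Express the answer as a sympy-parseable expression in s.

split f at 1/2, 2: ℳ[f](s) collects 3 kernel integrals
the [0, 1/2) slice contributes ∫ t**2·t^(s-1) dt
∫ over [1/2, 2) of log(t)·t^(s-1) joins the sum
segment [2, 3) carries 2*t; integrate it

(-16*2**(2*s)*s**2*(s + 2) + 4*2**(2*s)*s*(s + 1)*(s + 2)*log(2) - 4*2**(2*s)*(s + 1)*(s + 2) + 24*6**s*s**2*(s + 2) + s**2*(s + 1) + 4*s*(s + 1)*(s + 2)*log(2) + 4*(s + 1)*(s + 2))/(4*2**s*s**2*(s + 1)*(s + 2))
  Re(s) > -2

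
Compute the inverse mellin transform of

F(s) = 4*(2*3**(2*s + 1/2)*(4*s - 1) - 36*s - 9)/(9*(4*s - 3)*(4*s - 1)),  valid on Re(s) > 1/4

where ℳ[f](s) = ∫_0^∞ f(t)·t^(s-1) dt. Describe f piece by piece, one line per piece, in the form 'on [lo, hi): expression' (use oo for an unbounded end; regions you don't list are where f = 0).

on [0, 1): t**(-1/4)
on [1, 9): 2/t**(3/4)

peel off the shared t-power: t**(3/4) on [0, 1); 2*t**(1/4) on [1, 9)
reversing the power substitution: t**(3/2) on [0, 1); 2*sqrt(t) on [1, 3)
breakpoints 1: one integral from each of the 2 segments
[0, 1) adds the kernel integral of t**(-1/4)
[1, 9) adds the kernel integral of 2/t**(3/4)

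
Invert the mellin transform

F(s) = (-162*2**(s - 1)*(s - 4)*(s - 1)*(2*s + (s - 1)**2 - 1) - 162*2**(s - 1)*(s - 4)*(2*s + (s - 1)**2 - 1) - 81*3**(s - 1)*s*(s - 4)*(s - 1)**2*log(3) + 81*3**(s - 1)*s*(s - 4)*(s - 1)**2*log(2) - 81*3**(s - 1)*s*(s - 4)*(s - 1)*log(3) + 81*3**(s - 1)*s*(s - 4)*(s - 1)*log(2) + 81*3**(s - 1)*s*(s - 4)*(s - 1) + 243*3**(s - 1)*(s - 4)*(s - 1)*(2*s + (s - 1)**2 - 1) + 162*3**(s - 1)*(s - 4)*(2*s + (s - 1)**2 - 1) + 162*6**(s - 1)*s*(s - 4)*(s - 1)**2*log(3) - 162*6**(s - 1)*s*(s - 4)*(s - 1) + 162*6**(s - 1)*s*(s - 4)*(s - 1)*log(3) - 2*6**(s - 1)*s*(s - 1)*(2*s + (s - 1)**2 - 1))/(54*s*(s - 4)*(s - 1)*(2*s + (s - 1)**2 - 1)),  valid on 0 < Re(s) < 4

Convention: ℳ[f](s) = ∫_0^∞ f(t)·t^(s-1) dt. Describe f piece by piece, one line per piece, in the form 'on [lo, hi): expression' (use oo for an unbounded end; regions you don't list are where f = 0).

on [0, 2): 1/2
on [2, 3): (t/2 + 3)/t
on [3, 6): log(t/2)/2
on [6, oo): 8/t**4

invert the shared t-power to get t/2 on [0, 2); t/2 + 3 on [2, 3); t*log(t/2)/2 on [3, 6); …
undo the common scale on t: t on [0, 1); t + 3 on [1, 3/2); t*log(t) on [3/2, 3); …
split f at 2, 3, 6: ℳ[f](s) collects 4 kernel integrals
on [0, 2): add ∫ 1/2·t^(s-1) dt
segment 2 to 3 holds (t/2 + 3)/t; add its integral
∫ log(t/2)/2·t^(s-1) over [3, 6)
on [6, ∞): add ∫ 8/t**4·t^(s-1) dt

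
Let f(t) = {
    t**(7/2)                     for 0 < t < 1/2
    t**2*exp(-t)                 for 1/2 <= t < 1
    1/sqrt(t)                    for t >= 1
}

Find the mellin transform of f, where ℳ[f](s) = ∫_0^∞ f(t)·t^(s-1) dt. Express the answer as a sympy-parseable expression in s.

(8*2**s*(2*s - 1)*(2*s + 7)*uppergamma(s + 2, 1/2) - 8*2**s*(2*s - 1)*(2*s + 7)*uppergamma(s + 2, 1) - 16*2**s*(2*s + 7) + sqrt(2)*(2*s - 1))/(8*2**s*(2*s - 1)*(2*s + 7))
  -7/2 < Re(s) < 1/2

back out the shared t-power: t**(5/2) on [0, 1/2); t*exp(-t) on [1/2, 1); t**(-3/2) on [1, ∞)
reversing the shared t-power: t**(3/2) on [0, 1/2); exp(-t) on [1/2, 1); t**(-5/2) on [1, ∞)
linearity at 1/2, 1 turns ℳ[f](s) into 3 summed integrals
between 0 and 1/2 the integrand is t**(7/2)·t^(s-1)
segment 1/2 to 1 holds t**2*exp(-t); add its integral
∫ over [1, ∞) of 1/sqrt(t)·t^(s-1) joins the sum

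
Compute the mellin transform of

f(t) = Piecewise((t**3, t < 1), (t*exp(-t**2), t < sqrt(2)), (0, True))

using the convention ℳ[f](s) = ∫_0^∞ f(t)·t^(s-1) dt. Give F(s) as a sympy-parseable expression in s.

undo the power substitution: t**(3/2) on [0, 1); sqrt(t)*exp(-t) on [1, 2)
invert the shared t-power to get t on [0, 1); exp(-t) on [1, 2)
breakpoints 1: one integral from each of the 2 segments
on [0, 1): add ∫ t**3·t^(s-1) dt
∫ t*exp(-t**2)·t^(s-1) over [1, sqrt(2))

((s + 3)*uppergamma(s/2 + 1/2, 1) - (s + 3)*uppergamma(s/2 + 1/2, 2) + 2)/(2*(s + 3))
  Re(s) > -3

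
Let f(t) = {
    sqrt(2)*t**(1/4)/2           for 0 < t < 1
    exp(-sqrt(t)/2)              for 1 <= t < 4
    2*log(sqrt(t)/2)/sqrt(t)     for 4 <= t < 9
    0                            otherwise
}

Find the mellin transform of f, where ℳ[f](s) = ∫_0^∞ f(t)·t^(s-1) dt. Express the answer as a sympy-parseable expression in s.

reversing the power substitution: sqrt(2)*sqrt(t)/2 on [0, 1); exp(-t/2) on [1, 2); 2*log(t/2)/t on [2, 3)
undo the common scale on t: sqrt(t) on [0, 1/2); exp(-t) on [1/2, 1); log(t)/t on [1, 3/2)
linearity at 1, 4 turns ℳ[f](s) into 3 summed integrals
on [0, 1): add ∫ sqrt(2)*t**(1/4)/2·t^(s-1) dt
over [1, 4), the kernel integral of exp(-sqrt(t)/2) enters the sum
∫ over [4, 9) of 2*log(sqrt(t)/2)/sqrt(t)·t^(s-1) joins the sum

2*(3*2**(2*s)*(4*s + 1)*(4*s**2 - 4*s + 1)*uppergamma(2*s, 1/2) - 3*2**(2*s)*(4*s + 1)*(4*s**2 - 4*s + 1)*uppergamma(2*s, 1) + 3*2**(2*s)*(4*s + 1) + 9**s*s*(4*s + 1)*(-4*log(2) + 4*log(3)) - 2*9**s*(4*s + 1) + 9**s*(4*s + 1)*(-2*log(3) + 2*log(2)) + 3*sqrt(2)*(4*s**2 - 4*s + 1))/(3*(4*s + 1)*(4*s**2 - 4*s + 1))
  Re(s) > -1/4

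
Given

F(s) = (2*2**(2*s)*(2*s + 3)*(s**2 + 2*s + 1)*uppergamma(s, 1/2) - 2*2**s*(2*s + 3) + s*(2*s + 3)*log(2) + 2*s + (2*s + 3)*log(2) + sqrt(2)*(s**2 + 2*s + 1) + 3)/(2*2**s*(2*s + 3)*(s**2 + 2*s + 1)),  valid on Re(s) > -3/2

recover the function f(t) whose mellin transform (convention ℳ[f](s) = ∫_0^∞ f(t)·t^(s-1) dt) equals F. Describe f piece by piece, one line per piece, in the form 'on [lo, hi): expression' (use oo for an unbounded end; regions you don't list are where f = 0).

linearity at 1/2, 1 turns ℳ[f](s) into 3 summed integrals
[0, 1/2) adds the kernel integral of t**(3/2)
between 1/2 and 1 the integrand is t*log(t)·t^(s-1)
the [1, ∞) slice contributes ∫ exp(-t/2)·t^(s-1) dt

on [0, 1/2): t**(3/2)
on [1/2, 1): t*log(t)
on [1, oo): exp(-t/2)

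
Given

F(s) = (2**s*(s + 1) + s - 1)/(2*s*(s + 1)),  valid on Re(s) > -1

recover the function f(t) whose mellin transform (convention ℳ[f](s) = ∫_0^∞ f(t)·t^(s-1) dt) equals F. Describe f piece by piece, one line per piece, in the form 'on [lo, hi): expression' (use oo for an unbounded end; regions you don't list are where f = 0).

on [0, 1): t
on [1, 2): 1/2

linearity at 1 turns ℳ[f](s) into 2 summed integrals
piece [0, 1): integrate t against the kernel
on [1, 2) integrate f = 1/2 against the kernel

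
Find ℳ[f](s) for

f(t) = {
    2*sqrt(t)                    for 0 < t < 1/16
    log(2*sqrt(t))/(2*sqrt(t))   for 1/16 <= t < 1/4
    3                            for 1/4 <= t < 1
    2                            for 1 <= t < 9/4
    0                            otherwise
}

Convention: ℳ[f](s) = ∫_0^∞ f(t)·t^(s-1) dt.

invert the power substitution to get 2*t on [0, 1/4); log(2*t)/(2*t) on [1/4, 1/2); 3 on [1/2, 1); …
peel off the common scale on t: t on [0, 1/2); log(t)/t on [1/2, 1); 3 on [1, 2); …
treat the 4 regions marked off by 1/16, 1/4, 1 separately and sum
for t in [0, 1/16): the term is ∫ 2*sqrt(t)·t^(s-1)
piece [1/16, 1/4): integrate log(2*sqrt(t))/(2*sqrt(t)) against the kernel
over [1/4, 1), the kernel integral of 3 enters the sum
∫ over [1, 9/4) of 2·t^(s-1) joins the sum

(16**s*(2*s + 1)*(4*s**2 - 4*s + 1) - 2**(2*s + 1)*s*(2*s + 1) + 2*36**s*(2*s + 1)*(4*s**2 - 4*s + 1) - 3*4**s*(2*s + 1)*(4*s**2 - 4*s + 1) + 8*s**2*(2*s + 1)*log(2) - 4*s*(2*s + 1)*log(2) + 4*s*(2*s + 1) + s*(4*s**2 - 4*s + 1))/(16**s*s*(2*s + 1)*(4*s**2 - 4*s + 1))
  Re(s) > -1/2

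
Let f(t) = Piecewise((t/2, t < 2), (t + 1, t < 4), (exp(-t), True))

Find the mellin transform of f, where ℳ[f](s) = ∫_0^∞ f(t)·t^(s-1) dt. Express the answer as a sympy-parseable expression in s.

2**s*(2**s*s*(s + 1)*uppergamma(s, 4) - 2*4**s*s - 4**s + 5*8**s*s + 8**s)/(4**s*s*(s + 1))
  Re(s) > -1

back out the common scale on t: t on [0, 1); 2*t + 1 on [1, 2); exp(-2*t) on [2, ∞)
along the cuts 2, 4, ℳ[f](s) splits into 3 integrals
over [0, 2), the kernel integral of t/2 enters the sum
between 2 and 4 the integrand is (t + 1)·t^(s-1)
on [4, ∞) integrate f = exp(-t) against the kernel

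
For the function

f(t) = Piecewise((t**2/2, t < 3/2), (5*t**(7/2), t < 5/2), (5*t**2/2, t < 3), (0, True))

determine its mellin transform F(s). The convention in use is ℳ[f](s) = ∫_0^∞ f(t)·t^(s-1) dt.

(5*3**(s + 2)*(2*s + 7) + (3/2)**(s + 2)*(2*s + 7) - 20*(3/2)**(s + 7/2)*(s + 2) - 5*(5/2)**(s + 2)*(2*s + 7) + 20*(5/2)**(s + 7/2)*(s + 2))/(2*(s + 2)*(2*s + 7))
  Re(s) > -2

f breaks at 3/2, 5/2 into 3 integrals to sum
over [0, 3/2), the kernel integral of t**2/2 enters the sum
∫ 5*t**(7/2)·t^(s-1) over [3/2, 5/2)
the [5/2, 3) slice contributes ∫ 5*t**2/2·t^(s-1) dt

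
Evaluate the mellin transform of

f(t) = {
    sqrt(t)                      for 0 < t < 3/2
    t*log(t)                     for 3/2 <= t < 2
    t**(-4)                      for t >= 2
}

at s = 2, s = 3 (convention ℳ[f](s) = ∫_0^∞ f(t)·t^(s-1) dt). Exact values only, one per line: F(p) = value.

F(2) = -9*log(3)/8 - 7/18 + 9*sqrt(6)/20 + 91*log(2)/24
F(3) = -81*log(3)/64 - 47/256 + 27*sqrt(6)/56 + 337*log(2)/64

slice at 3/2, 2, transform all 3 pieces, and sum them
for t in [0, 3/2): the term is ∫ sqrt(t)·t^(s-1)
piece [3/2, 2): integrate t*log(t) against the kernel
between 2 and ∞ the integrand is t**(-4)·t^(s-1)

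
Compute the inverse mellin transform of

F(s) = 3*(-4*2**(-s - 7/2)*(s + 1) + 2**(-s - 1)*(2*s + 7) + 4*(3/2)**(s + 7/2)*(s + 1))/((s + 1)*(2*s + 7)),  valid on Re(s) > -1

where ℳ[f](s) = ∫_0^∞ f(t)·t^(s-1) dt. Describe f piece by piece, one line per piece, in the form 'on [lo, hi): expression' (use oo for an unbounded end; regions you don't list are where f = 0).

on [0, 1/2): 3*t
on [1/2, 3/2): 6*t**(7/2)

treat the 2 regions marked off by 1/2 separately and sum
∫ 3*t·t^(s-1) over [0, 1/2)
segment [1/2, 3/2) carries 6*t**(7/2); integrate it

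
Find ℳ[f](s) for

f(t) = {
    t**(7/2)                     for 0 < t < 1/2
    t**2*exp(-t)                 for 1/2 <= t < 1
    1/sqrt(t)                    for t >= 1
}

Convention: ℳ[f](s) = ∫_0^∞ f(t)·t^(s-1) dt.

invert the shared t-power to get t**(3/2) on [0, 1/2); exp(-t) on [1/2, 1); t**(-5/2) on [1, ∞)
along the cuts 1/2, 1, ℳ[f](s) splits into 3 integrals
segment 0 to 1/2 holds t**(7/2); add its integral
on [1/2, 1): add ∫ t**2*exp(-t)·t^(s-1) dt
over [1, ∞), the kernel integral of 1/sqrt(t) enters the sum

(8*2**s*(2*s - 1)*(2*s + 7)*uppergamma(s + 2, 1/2) - 8*2**s*(2*s - 1)*(2*s + 7)*uppergamma(s + 2, 1) - 16*2**s*(2*s + 7) + sqrt(2)*(2*s - 1))/(8*2**s*(2*s - 1)*(2*s + 7))
  -7/2 < Re(s) < 1/2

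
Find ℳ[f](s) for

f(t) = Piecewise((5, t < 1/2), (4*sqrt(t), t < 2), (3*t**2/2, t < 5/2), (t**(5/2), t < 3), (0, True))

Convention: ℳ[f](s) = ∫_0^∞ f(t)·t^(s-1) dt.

(-48*2**(2*s)*s*(2*s + 1)*(2*s + 5) + 144*2**s*3**(s + 1/2)*s*(s + 2)*(2*s + 1) + 64*2**(2*s + 1/2)*s*(s + 2)*(2*s + 5) + 75*5**s*s*(2*s + 1)*(2*s + 5) - 50*sqrt(2)*5**(s + 1/2)*s*(s + 2)*(2*s + 1) - 32*sqrt(2)*s*(s + 2)*(2*s + 5) + 40*(s + 2)*(2*s + 1)*(2*s + 5))/(8*2**s*s*(s + 2)*(2*s + 1)*(2*s + 5))
  Re(s) > 0

the 4 pieces separated at 1/2, 2, 5/2 each add one integral
segment [0, 1/2) carries 5; integrate it
between 1/2 and 2 the integrand is 4*sqrt(t)·t^(s-1)
∫ 3*t**2/2·t^(s-1) over [2, 5/2)
piece [5/2, 3): integrate t**(5/2) against the kernel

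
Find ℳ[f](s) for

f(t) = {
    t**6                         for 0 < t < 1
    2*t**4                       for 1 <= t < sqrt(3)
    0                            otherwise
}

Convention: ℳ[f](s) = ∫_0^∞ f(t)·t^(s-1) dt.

(18*3**(s/2)*(s + 6) - s - 8)/((s + 4)*(s + 6))
  Re(s) > -6

back out the power substitution: t**3 on [0, 1); 2*t**2 on [1, 3)
undo the shared t-power: t**(5/2) on [0, 1); 2*t**(3/2) on [1, 3)
undo the shared t-power: t**(3/2) on [0, 1); 2*sqrt(t) on [1, 3)
breakpoints 1: one integral from each of the 2 segments
∫ t**6·t^(s-1) over [0, 1)
between 1 and sqrt(3) the integrand is 2*t**4·t^(s-1)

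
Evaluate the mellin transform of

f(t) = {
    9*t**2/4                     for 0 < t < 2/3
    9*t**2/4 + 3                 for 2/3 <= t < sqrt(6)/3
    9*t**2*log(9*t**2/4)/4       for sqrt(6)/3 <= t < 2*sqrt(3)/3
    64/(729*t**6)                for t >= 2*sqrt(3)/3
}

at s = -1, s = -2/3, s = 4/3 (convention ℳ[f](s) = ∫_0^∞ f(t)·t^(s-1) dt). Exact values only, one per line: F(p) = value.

F(-1) = -1133*sqrt(3)/378 - 3*sqrt(6)*log(3)/4 + 3*sqrt(6)*log(2)/4 + 3*sqrt(6)/4 + 3*sqrt(3)*log(3)/2 + 9/2
F(-2/3) = -1213*6**(1/3)/720 - 27*12**(1/3)/32 - 9*12**(1/3)*log(3)/16 + 9*12**(1/3)*log(2)/16 + 9*6**(1/3)*log(3)/8 + 9*18**(1/3)/4
F(4/3) = -18**(1/3)/2 - 1676*6**(1/3)/4725 - 3*12**(1/3)*log(3)/20 + 3*12**(1/3)*log(2)/20 + 3*6**(1/3)*log(3)/5 + 99*12**(1/3)/100

the common scale on t comes off first: t**2 on [0, 1); t**2 + 3 on [1, sqrt(6)/2); t**2*log(t**2) on [sqrt(6)/2, sqrt(3)); …
undo the power substitution: t on [0, 1); t + 3 on [1, 3/2); t*log(t) on [3/2, 3); …
cuts at 2/3, sqrt(6)/3, 2*sqrt(3)/3: linearity sums the 4 kernel integrals
on [0, 2/3): add ∫ 9*t**2/4·t^(s-1) dt
∫ (9*t**2/4 + 3)·t^(s-1) over [2/3, sqrt(6)/3)
[sqrt(6)/3, 2*sqrt(3)/3) adds the kernel integral of 9*t**2*log(9*t**2/4)/4
for t in [2*sqrt(3)/3, ∞): the term is ∫ 64/(729*t**6)·t^(s-1)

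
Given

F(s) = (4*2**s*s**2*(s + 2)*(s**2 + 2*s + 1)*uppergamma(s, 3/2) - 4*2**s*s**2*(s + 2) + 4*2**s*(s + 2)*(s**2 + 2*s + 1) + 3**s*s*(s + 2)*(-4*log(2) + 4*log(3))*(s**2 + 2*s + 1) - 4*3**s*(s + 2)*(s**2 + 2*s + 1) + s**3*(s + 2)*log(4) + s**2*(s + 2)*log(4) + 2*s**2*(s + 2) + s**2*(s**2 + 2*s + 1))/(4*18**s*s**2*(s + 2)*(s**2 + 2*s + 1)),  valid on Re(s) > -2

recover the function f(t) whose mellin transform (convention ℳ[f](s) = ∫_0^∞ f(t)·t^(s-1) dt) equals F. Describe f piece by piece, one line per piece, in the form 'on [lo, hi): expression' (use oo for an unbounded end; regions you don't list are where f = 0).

on [0, 1/18): 81*t**2
on [1/18, 1/9): 9*t*log(9*t)
on [1/9, 1/6): log(9*t)
on [1/6, oo): exp(-9*t)

reversing the power substitution: 81*t**4 on [0, sqrt(2)/6); 9*t**2*log(9*t**2) on [sqrt(2)/6, 1/3); log(9*t**2) on [1/3, sqrt(6)/6); …
peel off the common scale on t: t**4 on [0, sqrt(2)/2); t**2*log(t**2) on [sqrt(2)/2, 1); log(t**2) on [1, sqrt(6)/2); …
undo the power substitution: t**2 on [0, 1/2); t*log(t) on [1/2, 1); log(t) on [1, 3/2); …
cuts at 1/18, 1/9, 1/6: linearity sums the 4 kernel integrals
over [0, 1/18), the kernel integral of 81*t**2 enters the sum
segment 1/18 to 1/9 holds 9*t*log(9*t); add its integral
[1/9, 1/6) adds the kernel integral of log(9*t)
over [1/6, ∞), the kernel integral of exp(-9*t) enters the sum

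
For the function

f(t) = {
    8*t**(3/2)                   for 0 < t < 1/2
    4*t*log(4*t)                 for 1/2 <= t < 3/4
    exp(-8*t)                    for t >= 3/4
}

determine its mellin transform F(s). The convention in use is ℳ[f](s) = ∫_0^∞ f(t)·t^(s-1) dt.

invert the common scale on t to get 2*sqrt(2)*t**(3/2) on [0, 1); 2*t*log(2*t) on [1, 3/2); exp(-4*t) on [3/2, ∞)
strip the common scale on t: t**(3/2) on [0, 2); t*log(t) on [2, 3); exp(-2*t) on [3, ∞)
linearity at 1/2, 3/4 turns ℳ[f](s) into 3 summed integrals
over [0, 1/2), the kernel integral of 8*t**(3/2) enters the sum
the [1/2, 3/4) slice contributes ∫ 4*t*log(4*t)·t^(s-1) dt
the [3/4, ∞) slice contributes ∫ exp(-8*t)·t^(s-1) dt

(-12**s*s*(2*s + 3)*log(4) - 12**s*(2*s + 3)*log(4) + 12**s*(4*s + 6) + 12**s*sqrt(2)*(4*s**2 + 8*s + 4) + 3*18**s*s*(2*s + 3)*log(3) + 18**s*(-6*s - 9) + 3*18**s*(2*s + 3)*log(3) + 3**s*(2*s + 3)*(s**2 + 2*s + 1)*uppergamma(s, 6))/(24**s*(2*s + 3)*(s**2 + 2*s + 1))
  Re(s) > -3/2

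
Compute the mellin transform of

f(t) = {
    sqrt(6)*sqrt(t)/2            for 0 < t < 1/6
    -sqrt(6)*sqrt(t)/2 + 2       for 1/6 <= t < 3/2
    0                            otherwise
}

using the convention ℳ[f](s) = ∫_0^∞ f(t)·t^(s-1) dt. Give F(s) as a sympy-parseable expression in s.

(9**s*s + 2*9**s - 2*s - 2)/(6**s*s*(2*s + 1))
  Re(s) > -1/2

the common scale on t comes off first: sqrt(t) on [0, 1/4); 2 - sqrt(t) on [1/4, 9/4)
remove the power substitution first: t on [0, 1/2); 2 - t on [1/2, 3/2)
f breaks at 1/6 into 2 integrals to sum
∫ over [0, 1/6) of sqrt(6)*sqrt(t)/2·t^(s-1) joins the sum
∫ (-sqrt(6)*sqrt(t)/2 + 2)·t^(s-1) over [1/6, 3/2)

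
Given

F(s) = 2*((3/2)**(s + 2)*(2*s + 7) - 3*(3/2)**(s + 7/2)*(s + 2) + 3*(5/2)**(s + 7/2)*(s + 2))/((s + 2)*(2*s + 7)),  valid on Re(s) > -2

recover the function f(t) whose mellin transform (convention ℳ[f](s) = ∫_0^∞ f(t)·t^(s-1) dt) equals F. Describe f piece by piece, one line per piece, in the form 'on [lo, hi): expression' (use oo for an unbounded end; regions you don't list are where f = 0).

linearity at 3/2 turns ℳ[f](s) into 2 summed integrals
on [0, 3/2) integrate f = 2*t**2 against the kernel
on [3/2, 5/2) integrate f = 3*t**(7/2) against the kernel

on [0, 3/2): 2*t**2
on [3/2, 5/2): 3*t**(7/2)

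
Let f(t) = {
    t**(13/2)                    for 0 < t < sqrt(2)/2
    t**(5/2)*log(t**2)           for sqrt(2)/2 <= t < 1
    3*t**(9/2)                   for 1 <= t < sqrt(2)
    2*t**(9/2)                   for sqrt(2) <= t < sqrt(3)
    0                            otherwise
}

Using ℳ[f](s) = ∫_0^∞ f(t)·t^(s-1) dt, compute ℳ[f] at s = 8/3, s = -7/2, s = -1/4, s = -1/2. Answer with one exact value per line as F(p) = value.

F(8/3) = -20394/41323 + 10803*2**(5/12)/845680 + 3*2**(5/12)*log(2)/124 + 48*2**(7/12)/43 + 324*3**(7/12)/43
F(-7/2) = -5 - sqrt(2)*log(2) + 2*sqrt(3) + 37*sqrt(2)/12
F(-1/4) = 2**(7/8)*(-75800*2**(1/8) + 15300*log(2) + 14977 + 64800*2**(1/4) + 291600*6**(1/8))/137700
F(-1/2) = log(2)/4 + 217/48

remove the shared t-power first: t**6 on [0, sqrt(2)/2); t**2*log(t**2) on [sqrt(2)/2, 1); 3*t**4 on [1, sqrt(2)); …
strip the power substitution: t**3 on [0, 1/2); t*log(t) on [1/2, 1); 3*t**2 on [1, 2); …
invert the shared t-power to get t on [0, 1/2); log(t)/t on [1/2, 1); 3 on [1, 2); …
integrate the 4 segments split at sqrt(2)/2, 1, sqrt(2), then add the results
∫ over [0, sqrt(2)/2) of t**(13/2)·t^(s-1) joins the sum
[sqrt(2)/2, 1) adds the kernel integral of t**(5/2)*log(t**2)
over [1, sqrt(2)), the kernel integral of 3*t**(9/2) enters the sum
[sqrt(2), sqrt(3)) adds the kernel integral of 2*t**(9/2)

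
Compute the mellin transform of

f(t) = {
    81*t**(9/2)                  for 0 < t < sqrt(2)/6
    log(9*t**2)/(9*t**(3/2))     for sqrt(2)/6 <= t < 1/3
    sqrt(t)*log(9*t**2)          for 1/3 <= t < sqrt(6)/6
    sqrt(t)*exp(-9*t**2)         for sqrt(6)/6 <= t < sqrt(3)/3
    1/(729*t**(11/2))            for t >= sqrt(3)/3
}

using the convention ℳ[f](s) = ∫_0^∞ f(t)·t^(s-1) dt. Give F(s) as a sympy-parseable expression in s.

peel off the shared t-power: 81*t**4 on [0, sqrt(2)/6); log(9*t**2)/(9*t**2) on [sqrt(2)/6, 1/3); log(9*t**2) on [1/3, sqrt(6)/6); …
strip the common scale on t: t**4 on [0, sqrt(2)/2); log(t**2)/t**2 on [sqrt(2)/2, 1); log(t**2) on [1, sqrt(6)/2); …
reversing the power substitution: t**2 on [0, 1/2); log(t)/t on [1/2, 1); log(t) on [1, 3/2); …
decompose at sqrt(2)/6, 1/3, sqrt(6)/6, sqrt(3)/3; ℳ[f](s) sums the 5 pieces' integrals
between 0 and sqrt(2)/6 the integrand is 81*t**(9/2)·t^(s-1)
∫ over [sqrt(2)/6, 1/3) of log(9*t**2)/(9*t**(3/2))·t^(s-1) joins the sum
segment [1/3, sqrt(6)/6) carries sqrt(t)*log(9*t**2); integrate it
between sqrt(6)/6 and sqrt(3)/3 the integrand is sqrt(t)*exp(-9*t**2)·t^(s-1)
for t in [sqrt(3)/3, ∞): the term is ∫ 1/(729*t**(11/2))·t^(s-1)

2**(-s/2 - 1/4)*3**(-s - 1/2)*(27*2**(s/2 + 1/4)*(s/2 - 11/4)*(s/2 + 9/4)*(s + 1/2)**2*(-s + (s + 1/2)**2/4 + 1/2)*uppergamma(s/2 + 1/4, 3/2) - 27*2**(s/2 + 1/4)*(s/2 - 11/4)*(s/2 + 9/4)*(s + 1/2)**2*(-s + (s + 1/2)**2/4 + 1/2)*uppergamma(s/2 + 1/4, 3) - 27*2**(s/2 + 1/4)*(s/2 - 11/4)*(s/2 + 9/4)*(s + 1/2)**2 + 108*2**(s/2 + 1/4)*(s/2 - 11/4)*(s/2 + 9/4)*(-s + (s + 1/2)**2/4 + 1/2) - 54*3**(s/2 + 1/4)*(s/2 - 11/4)*(s/2 + 9/4)*(s + 1/2)*(-s + (s + 1/2)**2/4 + 1/2)*log(2) + 54*3**(s/2 + 1/4)*(s/2 - 11/4)*(s/2 + 9/4)*(s + 1/2)*(-s + (s + 1/2)**2/4 + 1/2)*log(3) - 108*3**(s/2 + 1/4)*(s/2 - 11/4)*(s/2 + 9/4)*(-s + (s + 1/2)**2/4 + 1/2) - 6**(s/2 + 1/4)*(s/2 + 9/4)*(s + 1/2)**2*(-s + (s + 1/2)**2/4 + 1/2) + 27*(s/2 - 11/4)*(s/2 + 9/4)*(s + 1/2)**3*log(2) - 54*(s/2 - 11/4)*(s/2 + 9/4)*(s + 1/2)**2*log(2) + 54*(s/2 - 11/4)*(s/2 + 9/4)*(s + 1/2)**2 + 27*(s/2 - 11/4)*(s + 1/2)**2*(-s + (s + 1/2)**2/4 + 1/2)/4)/(54*(s/2 - 11/4)*(s/2 + 9/4)*(s + 1/2)**2*(-s + (s + 1/2)**2/4 + 1/2))
  -9/2 < Re(s) < 11/2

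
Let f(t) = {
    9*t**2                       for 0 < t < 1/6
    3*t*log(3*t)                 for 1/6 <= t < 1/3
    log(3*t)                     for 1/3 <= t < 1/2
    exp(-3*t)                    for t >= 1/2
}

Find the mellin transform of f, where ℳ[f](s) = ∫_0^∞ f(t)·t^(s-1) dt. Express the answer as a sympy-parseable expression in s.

(4*2**s*s**2*(s + 2)*(s**2 + 2*s + 1)*uppergamma(s, 3/2) - 4*2**s*s**2*(s + 2) + 4*2**s*(s + 2)*(s**2 + 2*s + 1) + 3**s*s*(s + 2)*(-4*log(2) + 4*log(3))*(s**2 + 2*s + 1) - 4*3**s*(s + 2)*(s**2 + 2*s + 1) + s**3*(s + 2)*log(4) + s**2*(s + 2)*log(4) + 2*s**2*(s + 2) + s**2*(s**2 + 2*s + 1))/(4*6**s*s**2*(s + 2)*(s**2 + 2*s + 1))
  Re(s) > -2

reversing the common scale on t: t**2 on [0, 1/2); t*log(t) on [1/2, 1); log(t) on [1, 3/2); …
breakpoints 1/6, 1/3, 1/2: one integral from each of the 4 segments
for t in [0, 1/6): the term is ∫ 9*t**2·t^(s-1)
for t in [1/6, 1/3): the term is ∫ 3*t*log(3*t)·t^(s-1)
segment [1/3, 1/2) carries log(3*t); integrate it
∫ over [1/2, ∞) of exp(-3*t)·t^(s-1) joins the sum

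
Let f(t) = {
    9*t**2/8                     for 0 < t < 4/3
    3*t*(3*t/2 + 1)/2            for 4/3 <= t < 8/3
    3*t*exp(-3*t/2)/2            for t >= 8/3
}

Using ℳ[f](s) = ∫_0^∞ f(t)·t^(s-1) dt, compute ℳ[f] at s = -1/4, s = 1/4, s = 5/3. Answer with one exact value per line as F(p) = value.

reversing the common scale on t: t**2/2 on [0, 2); t*(t + 1) on [2, 4); t*exp(-t) on [4, ∞)
undo the shared t-power: t/2 on [0, 2); t + 1 on [2, 4); exp(-t) on [4, ∞)
the common scale on t comes off first: t on [0, 1); 2*t + 1 on [1, 2); exp(-2*t) on [2, ∞)
treat the 3 regions marked off by 4/3, 8/3 separately and sum
∫ 9*t**2/8·t^(s-1) over [0, 4/3)
[4/3, 8/3) adds the kernel integral of 3*t*(3*t/2 + 1)/2
[8/3, ∞) adds the kernel integral of 3*t*exp(-3*t/2)/2

F(-1/4) = 3**(1/4)*(-80*sqrt(2) + 21*2**(3/4)*uppergamma(3/4, 4) + 304*2**(1/4))/42
F(1/4) = 3**(3/4)*(-112*sqrt(2) + 45*2**(1/4)*uppergamma(5/4, 4) + 464*2**(3/4))/135
F(5/3) = 2*3**(1/3)*(-57*2**(1/3) + 11*2**(2/3)*uppergamma(8/3, 4) + 1032)/99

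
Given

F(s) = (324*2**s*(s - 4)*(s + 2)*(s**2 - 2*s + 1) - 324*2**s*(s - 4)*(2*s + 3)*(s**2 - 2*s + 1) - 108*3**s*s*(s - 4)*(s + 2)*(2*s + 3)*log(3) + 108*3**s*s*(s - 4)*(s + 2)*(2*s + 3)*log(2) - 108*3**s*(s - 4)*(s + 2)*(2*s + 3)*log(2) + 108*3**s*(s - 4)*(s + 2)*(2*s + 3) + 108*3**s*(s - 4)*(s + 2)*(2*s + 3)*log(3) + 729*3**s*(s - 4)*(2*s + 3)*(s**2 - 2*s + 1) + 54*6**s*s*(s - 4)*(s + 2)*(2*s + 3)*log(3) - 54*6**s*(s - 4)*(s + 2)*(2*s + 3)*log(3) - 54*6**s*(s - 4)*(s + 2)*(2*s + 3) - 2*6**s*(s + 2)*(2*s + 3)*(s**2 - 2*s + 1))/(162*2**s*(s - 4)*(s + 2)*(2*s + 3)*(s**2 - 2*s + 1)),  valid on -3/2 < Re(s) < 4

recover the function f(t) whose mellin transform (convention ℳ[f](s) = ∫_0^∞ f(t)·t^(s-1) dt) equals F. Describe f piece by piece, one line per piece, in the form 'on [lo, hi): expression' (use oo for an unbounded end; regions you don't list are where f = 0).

breakpoints 1, 3/2, 3: one integral from each of the 4 segments
for t in [0, 1): the term is ∫ t**(3/2)·t^(s-1)
the [1, 3/2) slice contributes ∫ 2*t**2·t^(s-1) dt
on [3/2, 3) integrate f = log(t)/t against the kernel
segment [3, ∞) carries t**(-4); integrate it

on [0, 1): t**(3/2)
on [1, 3/2): 2*t**2
on [3/2, 3): log(t)/t
on [3, oo): t**(-4)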